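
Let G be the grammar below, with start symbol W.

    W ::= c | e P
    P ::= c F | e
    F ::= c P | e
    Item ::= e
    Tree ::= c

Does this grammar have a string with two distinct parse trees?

Only W, P, F are reachable from W; ignoring the rest: Restricted to the reachable nonterminals, every rule has the form A → t or A → t B, and no two rules for the same A share a first terminal. The grammar encodes a DFA — one run per string.

Unambiguous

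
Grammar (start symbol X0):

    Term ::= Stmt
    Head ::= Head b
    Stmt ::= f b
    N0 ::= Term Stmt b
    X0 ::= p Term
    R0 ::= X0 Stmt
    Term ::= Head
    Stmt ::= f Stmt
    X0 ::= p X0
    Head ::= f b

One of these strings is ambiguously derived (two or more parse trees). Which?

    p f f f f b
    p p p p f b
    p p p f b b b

p p p p f b

p f f f f b: 1 tree
p p p p f b: 2 trees
p p p f b b b: 1 tree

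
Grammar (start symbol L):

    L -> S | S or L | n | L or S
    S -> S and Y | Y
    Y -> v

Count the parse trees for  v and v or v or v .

4

Parse trees for v and v or v or v:
  [L [S [S [Y v]] and [Y v]] or [L [S [Y v]] or [L [S [Y v]]]]]
  [L [S [S [Y v]] and [Y v]] or [L [L [S [Y v]]] or [S [Y v]]]]
  [L [L [S [S [Y v]] and [Y v]] or [L [S [Y v]]]] or [S [Y v]]]
  [L [L [L [S [S [Y v]] and [Y v]]] or [S [Y v]]] or [S [Y v]]]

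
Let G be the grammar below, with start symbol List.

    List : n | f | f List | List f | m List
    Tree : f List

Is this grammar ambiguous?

Witness: f f

Derivation 1: List ⇒ f List ⇒ f f
Derivation 2: List ⇒ List f ⇒ f f

Two distinct leftmost derivations for the same string.

Ambiguous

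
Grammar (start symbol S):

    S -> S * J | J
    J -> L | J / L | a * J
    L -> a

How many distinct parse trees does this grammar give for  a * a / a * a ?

3

Parse trees for a * a / a * a:
  [S [S [S [J [L a]]] * [J [J [L a]] / [L a]]] * [J [L a]]]
  [S [S [J [J a * [J [L a]]] / [L a]]] * [J [L a]]]
  [S [S [J a * [J [J [L a]] / [L a]]]] * [J [L a]]]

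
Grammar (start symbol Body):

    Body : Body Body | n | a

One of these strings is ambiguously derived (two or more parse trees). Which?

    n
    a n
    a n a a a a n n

n: 1 tree
a n: 1 tree
a n a a a a n n: 429 trees

a n a a a a n n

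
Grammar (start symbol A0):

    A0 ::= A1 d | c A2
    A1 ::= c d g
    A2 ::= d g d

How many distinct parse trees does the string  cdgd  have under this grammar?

2

Parse trees for cdgd:
  [A0 [A1 c d g] d]
  [A0 c [A2 d g d]]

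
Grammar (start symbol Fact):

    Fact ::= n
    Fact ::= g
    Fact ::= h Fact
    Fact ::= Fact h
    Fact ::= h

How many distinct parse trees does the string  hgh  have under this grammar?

2

Parse trees for hgh:
  [Fact h [Fact [Fact g] h]]
  [Fact [Fact h [Fact g]] h]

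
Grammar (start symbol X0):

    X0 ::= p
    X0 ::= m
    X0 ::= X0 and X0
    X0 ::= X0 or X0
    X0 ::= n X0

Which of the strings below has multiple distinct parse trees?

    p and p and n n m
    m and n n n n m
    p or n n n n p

p and p and n n m: 2 trees
m and n n n n m: 1 tree
p or n n n n p: 1 tree

p and p and n n m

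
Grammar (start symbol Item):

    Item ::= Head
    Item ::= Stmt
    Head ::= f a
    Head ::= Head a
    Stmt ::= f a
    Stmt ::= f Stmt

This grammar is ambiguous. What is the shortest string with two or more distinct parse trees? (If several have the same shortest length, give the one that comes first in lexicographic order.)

length 2: f a has 2 parse trees

Two derivations of f a:
  Item ⇒ Head ⇒ f a
  Item ⇒ Stmt ⇒ f a

f a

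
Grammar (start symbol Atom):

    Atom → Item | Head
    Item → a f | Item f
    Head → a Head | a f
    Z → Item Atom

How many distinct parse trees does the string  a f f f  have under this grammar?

Parse trees for a f f f:
  [Atom [Item [Item [Item a f] f] f]]

1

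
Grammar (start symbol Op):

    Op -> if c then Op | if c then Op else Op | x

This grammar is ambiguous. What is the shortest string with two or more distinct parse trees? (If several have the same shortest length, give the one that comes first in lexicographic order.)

if c then if c then x else x

length 1: no string has ≥2 trees
length 4: no string has ≥2 trees
length 6: no string has ≥2 trees
length 7: no string has ≥2 trees
length 9: if c then if c then x else x has 2 parse trees

Two derivations of if c then if c then x else x:
  Op ⇒ if c then Op ⇒ if c then if c then Op else Op ⇒ if c then if c then x else Op ⇒ if c then if c then x else x
  Op ⇒ if c then Op else Op ⇒ if c then if c then Op else Op ⇒ if c then if c then x else Op ⇒ if c then if c then x else x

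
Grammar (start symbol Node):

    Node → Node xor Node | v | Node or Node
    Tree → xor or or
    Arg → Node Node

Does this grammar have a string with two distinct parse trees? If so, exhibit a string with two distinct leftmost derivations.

Ambiguous

Witness: v or v or v

Derivation 1: Node ⇒ Node or Node ⇒ v or Node ⇒ v or Node or Node ⇒ v or v or Node ⇒ v or v or v
Derivation 2: Node ⇒ Node or Node ⇒ Node or Node or Node ⇒ v or Node or Node ⇒ v or v or Node ⇒ v or v or v

Two distinct leftmost derivations for the same string.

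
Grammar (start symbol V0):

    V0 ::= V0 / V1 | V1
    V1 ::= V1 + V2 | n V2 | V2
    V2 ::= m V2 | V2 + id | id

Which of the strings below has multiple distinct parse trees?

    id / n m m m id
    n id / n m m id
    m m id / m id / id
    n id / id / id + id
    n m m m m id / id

id / n m m m id: 1 tree
n id / n m m id: 1 tree
m m id / m id / id: 1 tree
n id / id / id + id: 2 trees
n m m m m id / id: 1 tree

n id / id / id + id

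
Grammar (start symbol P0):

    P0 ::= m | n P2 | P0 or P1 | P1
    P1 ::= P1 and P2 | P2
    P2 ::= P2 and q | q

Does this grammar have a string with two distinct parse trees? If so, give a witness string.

Ambiguous

Witness: q and q

Derivation 1: P0 ⇒ P1 ⇒ P1 and P2 ⇒ P2 and P2 ⇒ q and P2 ⇒ q and q
Derivation 2: P0 ⇒ P1 ⇒ P2 ⇒ P2 and q ⇒ q and q

Two distinct leftmost derivations for the same string.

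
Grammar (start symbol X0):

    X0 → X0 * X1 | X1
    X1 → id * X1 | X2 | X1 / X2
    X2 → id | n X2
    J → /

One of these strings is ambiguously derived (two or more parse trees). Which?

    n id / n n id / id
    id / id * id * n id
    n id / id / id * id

n id / n n id / id: 1 tree
id / id * id * n id: 2 trees
n id / id / id * id: 1 tree

id / id * id * n id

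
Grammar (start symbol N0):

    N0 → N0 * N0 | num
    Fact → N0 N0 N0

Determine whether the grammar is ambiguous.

Ambiguous

Witness: num * num * num

Derivation 1: N0 ⇒ N0 * N0 ⇒ N0 * N0 * N0 ⇒ num * N0 * N0 ⇒ num * num * N0 ⇒ num * num * num
Derivation 2: N0 ⇒ N0 * N0 ⇒ num * N0 ⇒ num * N0 * N0 ⇒ num * num * N0 ⇒ num * num * num

Two distinct leftmost derivations for the same string.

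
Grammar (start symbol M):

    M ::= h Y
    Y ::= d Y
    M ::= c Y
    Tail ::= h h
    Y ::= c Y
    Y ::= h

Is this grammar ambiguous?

(Tail is unreachable from M, so its rules don't affect L(M).) Restricted to the reachable nonterminals, every rule has the form A → t or A → t B, and no two rules for the same A share a first terminal. The grammar encodes a DFA — one run per string.

Unambiguous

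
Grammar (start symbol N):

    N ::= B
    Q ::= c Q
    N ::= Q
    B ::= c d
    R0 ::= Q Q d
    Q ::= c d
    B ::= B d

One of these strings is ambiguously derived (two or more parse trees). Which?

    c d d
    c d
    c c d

c d d: 1 tree
c d: 2 trees
c c d: 1 tree

c d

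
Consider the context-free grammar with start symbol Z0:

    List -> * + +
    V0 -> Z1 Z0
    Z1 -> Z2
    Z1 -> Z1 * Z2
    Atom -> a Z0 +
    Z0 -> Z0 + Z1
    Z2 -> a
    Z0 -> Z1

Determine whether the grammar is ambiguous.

Unambiguous

Only Z0, Z1, Z2 are reachable from Z0; ignoring the rest: Z0 → Z0 + Z1 | Z1  ;  Z1 → Z1 * Z2 | Z2  — a left-associative chain with Z2 at the bottom. Each string factors uniquely by precedence.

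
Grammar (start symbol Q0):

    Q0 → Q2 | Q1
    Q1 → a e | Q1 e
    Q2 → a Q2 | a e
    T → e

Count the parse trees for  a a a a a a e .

Parse trees for a a a a a a e:
  [Q0 [Q2 a [Q2 a [Q2 a [Q2 a [Q2 a [Q2 a e]]]]]]]

1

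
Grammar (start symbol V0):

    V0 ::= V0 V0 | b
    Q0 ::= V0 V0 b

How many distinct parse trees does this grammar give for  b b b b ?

5

Parse trees for b b b b:
  [V0 [V0 b] [V0 [V0 b] [V0 [V0 b] [V0 b]]]]
  [V0 [V0 b] [V0 [V0 [V0 b] [V0 b]] [V0 b]]]
  [V0 [V0 [V0 b] [V0 b]] [V0 [V0 b] [V0 b]]]
  [V0 [V0 [V0 b] [V0 [V0 b] [V0 b]]] [V0 b]]
  [V0 [V0 [V0 [V0 b] [V0 b]] [V0 b]] [V0 b]]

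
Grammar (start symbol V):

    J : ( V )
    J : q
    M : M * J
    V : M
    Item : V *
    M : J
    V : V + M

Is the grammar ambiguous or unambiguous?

(Item is unreachable from V, so its rules don't affect L(V).) This is a standard precedence ladder (V over M over J), with each level left-recursive on its own operator ('+' at V, '*' at M). That structure is LR(1), hence unambiguous.

Unambiguous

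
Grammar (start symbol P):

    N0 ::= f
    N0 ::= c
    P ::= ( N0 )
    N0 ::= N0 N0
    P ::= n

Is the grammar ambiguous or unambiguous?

Ambiguous

Witness: ( c c c )

Derivation 1: P ⇒ ( N0 ) ⇒ ( N0 N0 ) ⇒ ( c N0 ) ⇒ ( c N0 N0 ) ⇒ ( c c N0 ) ⇒ ( c c c )
Derivation 2: P ⇒ ( N0 ) ⇒ ( N0 N0 ) ⇒ ( N0 N0 N0 ) ⇒ ( c N0 N0 ) ⇒ ( c c N0 ) ⇒ ( c c c )

Two distinct leftmost derivations for the same string.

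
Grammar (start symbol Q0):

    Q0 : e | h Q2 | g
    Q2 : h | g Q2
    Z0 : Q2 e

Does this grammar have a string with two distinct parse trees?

Unambiguous

(Z0 is unreachable from Q0, so its rules don't affect L(Q0).) The reachable rules are right-linear with at most one rule per (nonterminal, next-terminal) pair. Each input token forces the next rule, so parsing is deterministic.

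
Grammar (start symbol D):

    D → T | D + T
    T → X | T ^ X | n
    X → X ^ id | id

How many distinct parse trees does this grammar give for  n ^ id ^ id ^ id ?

Parse trees for n ^ id ^ id ^ id:
  [D [T [T n] ^ [X [X [X id] ^ id] ^ id]]]
  [D [T [T [T n] ^ [X id]] ^ [X [X id] ^ id]]]
  [D [T [T [T n] ^ [X [X id] ^ id]] ^ [X id]]]
  [D [T [T [T [T n] ^ [X id]] ^ [X id]] ^ [X id]]]

4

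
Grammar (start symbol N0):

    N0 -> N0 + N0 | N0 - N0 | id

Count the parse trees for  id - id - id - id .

5

Parse trees for id - id - id - id:
  [N0 [N0 id] - [N0 [N0 id] - [N0 [N0 id] - [N0 id]]]]
  [N0 [N0 id] - [N0 [N0 [N0 id] - [N0 id]] - [N0 id]]]
  [N0 [N0 [N0 id] - [N0 id]] - [N0 [N0 id] - [N0 id]]]
  [N0 [N0 [N0 id] - [N0 [N0 id] - [N0 id]]] - [N0 id]]
  [N0 [N0 [N0 [N0 id] - [N0 id]] - [N0 id]] - [N0 id]]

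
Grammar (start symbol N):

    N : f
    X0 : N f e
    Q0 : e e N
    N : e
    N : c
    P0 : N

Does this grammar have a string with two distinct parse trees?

Unambiguous

Only N is reachable from N; ignoring the rest: Restricted to the reachable nonterminals, every rule has the form A → t or A → t B, and no two rules for the same A share a first terminal. The grammar encodes a DFA — one run per string.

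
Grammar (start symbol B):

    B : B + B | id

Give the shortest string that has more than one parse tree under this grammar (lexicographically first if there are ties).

id + id + id

length 1: no string has ≥2 trees
length 3: no string has ≥2 trees
length 5: id + id + id has 2 parse trees

Two derivations of id + id + id:
  B ⇒ B + B ⇒ B + B + B ⇒ id + B + B ⇒ id + id + B ⇒ id + id + id
  B ⇒ B + B ⇒ id + B ⇒ id + B + B ⇒ id + id + B ⇒ id + id + id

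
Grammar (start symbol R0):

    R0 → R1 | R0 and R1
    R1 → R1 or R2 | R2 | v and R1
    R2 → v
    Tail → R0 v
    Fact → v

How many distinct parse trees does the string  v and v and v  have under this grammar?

4

Parse trees for v and v and v:
  [R0 [R1 v and [R1 v and [R1 [R2 v]]]]]
  [R0 [R0 [R1 [R2 v]]] and [R1 v and [R1 [R2 v]]]]
  [R0 [R0 [R1 v and [R1 [R2 v]]]] and [R1 [R2 v]]]
  [R0 [R0 [R0 [R1 [R2 v]]] and [R1 [R2 v]]] and [R1 [R2 v]]]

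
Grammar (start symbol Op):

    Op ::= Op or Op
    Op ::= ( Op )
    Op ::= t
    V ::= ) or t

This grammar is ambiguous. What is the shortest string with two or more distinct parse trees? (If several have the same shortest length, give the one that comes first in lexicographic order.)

length 1: no string has ≥2 trees
length 3: no string has ≥2 trees
length 5: t or t or t has 2 parse trees

Two derivations of t or t or t:
  Op ⇒ Op or Op ⇒ Op or Op or Op ⇒ t or Op or Op ⇒ t or t or Op ⇒ t or t or t
  Op ⇒ Op or Op ⇒ t or Op ⇒ t or Op or Op ⇒ t or t or Op ⇒ t or t or t

t or t or t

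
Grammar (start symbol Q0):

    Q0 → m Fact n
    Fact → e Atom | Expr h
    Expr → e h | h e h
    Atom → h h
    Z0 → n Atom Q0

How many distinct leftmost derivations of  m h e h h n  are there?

1

Parse trees for m h e h h n:
  [Q0 m [Fact [Expr h e h] h] n]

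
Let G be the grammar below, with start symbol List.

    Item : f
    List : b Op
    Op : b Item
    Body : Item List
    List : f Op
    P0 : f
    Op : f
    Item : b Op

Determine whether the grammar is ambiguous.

Only List, Op, Item are reachable from List; ignoring the rest: The reachable rules are right-linear with at most one rule per (nonterminal, next-terminal) pair. Each input token forces the next rule, so parsing is deterministic.

Unambiguous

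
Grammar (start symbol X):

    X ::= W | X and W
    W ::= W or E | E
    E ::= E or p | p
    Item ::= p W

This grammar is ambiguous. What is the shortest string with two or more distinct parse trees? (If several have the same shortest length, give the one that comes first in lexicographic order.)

p or p

length 1: no string has ≥2 trees
length 3: p or p has 2 parse trees

Two derivations of p or p:
  X ⇒ W ⇒ W or E ⇒ E or E ⇒ p or E ⇒ p or p
  X ⇒ W ⇒ E ⇒ E or p ⇒ p or p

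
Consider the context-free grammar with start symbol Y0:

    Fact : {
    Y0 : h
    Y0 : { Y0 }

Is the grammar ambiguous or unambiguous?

(Fact is unreachable from Y0, so its rules don't affect L(Y0).) L(Y0) is { openⁿ atom closeⁿ : n ≥ 0 }. The bracket depth fixes n, and the derivation is forced at every step.

Unambiguous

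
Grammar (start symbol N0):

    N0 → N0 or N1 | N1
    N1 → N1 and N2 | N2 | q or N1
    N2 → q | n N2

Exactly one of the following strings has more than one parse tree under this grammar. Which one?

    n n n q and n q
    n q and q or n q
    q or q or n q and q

n n n q and n q: 1 tree
n q and q or n q: 1 tree
q or q or n q and q: 7 trees

q or q or n q and q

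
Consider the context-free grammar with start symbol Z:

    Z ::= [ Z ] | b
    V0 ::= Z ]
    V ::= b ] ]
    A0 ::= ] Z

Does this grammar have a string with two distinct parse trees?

Only Z is reachable from Z; ignoring the rest: L(Z) is { openⁿ atom closeⁿ : n ≥ 0 }. The bracket depth fixes n, and the derivation is forced at every step.

Unambiguous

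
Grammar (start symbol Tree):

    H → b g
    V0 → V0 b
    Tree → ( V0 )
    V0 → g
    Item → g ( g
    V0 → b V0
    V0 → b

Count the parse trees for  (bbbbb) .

Parse trees for (bbbbb) (showing first 6 of 16):
  [Tree ( [V0 [V0 [V0 [V0 [V0 b] b] b] b] b] )]
  [Tree ( [V0 [V0 [V0 [V0 b [V0 b]] b] b] b] )]
  [Tree ( [V0 [V0 [V0 b [V0 [V0 b] b]] b] b] )]
  [Tree ( [V0 [V0 [V0 b [V0 b [V0 b]]] b] b] )]
  [Tree ( [V0 [V0 b [V0 [V0 [V0 b] b] b]] b] )]
  [Tree ( [V0 [V0 b [V0 [V0 b [V0 b]] b]] b] )]

16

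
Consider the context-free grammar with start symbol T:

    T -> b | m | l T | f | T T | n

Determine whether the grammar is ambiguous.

Ambiguous

Witness: b b b

Derivation 1: T ⇒ T T ⇒ b T ⇒ b T T ⇒ b b T ⇒ b b b
Derivation 2: T ⇒ T T ⇒ T T T ⇒ b T T ⇒ b b T ⇒ b b b

Two distinct leftmost derivations for the same string.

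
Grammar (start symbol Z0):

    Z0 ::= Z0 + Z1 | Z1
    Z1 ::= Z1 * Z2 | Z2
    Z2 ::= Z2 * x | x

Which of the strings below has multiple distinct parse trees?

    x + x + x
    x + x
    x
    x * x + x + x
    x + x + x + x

x * x + x + x

x + x + x: 1 tree
x + x: 1 tree
x: 1 tree
x * x + x + x: 2 trees
x + x + x + x: 1 tree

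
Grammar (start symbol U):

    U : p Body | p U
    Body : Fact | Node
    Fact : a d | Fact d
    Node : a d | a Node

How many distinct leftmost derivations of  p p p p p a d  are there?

2

Parse trees for p p p p p a d:
  [U p [U p [U p [U p [U p [Body [Fact a d]]]]]]]
  [U p [U p [U p [U p [U p [Body [Node a d]]]]]]]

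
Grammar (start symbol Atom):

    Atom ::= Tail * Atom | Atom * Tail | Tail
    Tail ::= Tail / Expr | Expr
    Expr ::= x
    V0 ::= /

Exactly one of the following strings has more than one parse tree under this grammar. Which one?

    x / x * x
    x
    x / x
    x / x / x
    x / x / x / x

x / x * x: 2 trees
x: 1 tree
x / x: 1 tree
x / x / x: 1 tree
x / x / x / x: 1 tree

x / x * x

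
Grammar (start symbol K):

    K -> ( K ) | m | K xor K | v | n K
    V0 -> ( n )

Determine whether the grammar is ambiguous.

Ambiguous

Witness: n m xor m

Derivation 1: K ⇒ K xor K ⇒ n K xor K ⇒ n m xor K ⇒ n m xor m
Derivation 2: K ⇒ n K ⇒ n K xor K ⇒ n m xor K ⇒ n m xor m

Two distinct leftmost derivations for the same string.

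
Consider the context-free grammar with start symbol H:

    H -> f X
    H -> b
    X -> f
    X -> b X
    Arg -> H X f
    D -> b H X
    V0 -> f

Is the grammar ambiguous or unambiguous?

Only H, X are reachable from H; ignoring the rest: Each reachable nonterminal has at most one production per leading terminal, and all productions are right-linear; the derivation is determined token-by-token.

Unambiguous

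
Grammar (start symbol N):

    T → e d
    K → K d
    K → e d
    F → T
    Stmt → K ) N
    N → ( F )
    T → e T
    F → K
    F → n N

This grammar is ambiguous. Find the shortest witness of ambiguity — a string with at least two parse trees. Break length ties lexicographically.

length 4: ( e d ) has 2 parse trees

Two derivations of ( e d ):
  N ⇒ ( F ) ⇒ ( T ) ⇒ ( e d )
  N ⇒ ( F ) ⇒ ( K ) ⇒ ( e d )

( e d )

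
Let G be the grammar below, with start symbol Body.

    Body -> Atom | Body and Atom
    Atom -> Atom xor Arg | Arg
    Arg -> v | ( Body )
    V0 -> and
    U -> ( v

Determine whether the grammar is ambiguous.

(V0, U are unreachable from Body, so their rules don't affect L(Body).) This is a standard precedence ladder (Body over Atom over Arg), with each level left-recursive on its own operator ('and' at Body, 'xor' at Atom). That structure is LR(1), hence unambiguous.

Unambiguous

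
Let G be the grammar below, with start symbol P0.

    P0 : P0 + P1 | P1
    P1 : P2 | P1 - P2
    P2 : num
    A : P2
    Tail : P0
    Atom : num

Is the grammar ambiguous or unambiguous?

Only P0, P1, P2 are reachable from P0; ignoring the rest: The grammar is stratified — P0 handles '+' (left-recursive), P1 handles '-', P2 atoms. Each operator has a fixed associativity and precedence level, so every string has one parse.

Unambiguous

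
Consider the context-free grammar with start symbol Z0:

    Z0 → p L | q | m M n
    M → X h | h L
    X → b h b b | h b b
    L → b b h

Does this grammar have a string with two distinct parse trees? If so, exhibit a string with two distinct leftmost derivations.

Ambiguous

Witness: m h b b h n

Derivation 1: Z0 ⇒ m M n ⇒ m X h n ⇒ m h b b h n
Derivation 2: Z0 ⇒ m M n ⇒ m h L n ⇒ m h b b h n

Two distinct leftmost derivations for the same string.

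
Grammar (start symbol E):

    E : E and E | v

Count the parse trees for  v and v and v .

Parse trees for v and v and v:
  [E [E v] and [E [E v] and [E v]]]
  [E [E [E v] and [E v]] and [E v]]

2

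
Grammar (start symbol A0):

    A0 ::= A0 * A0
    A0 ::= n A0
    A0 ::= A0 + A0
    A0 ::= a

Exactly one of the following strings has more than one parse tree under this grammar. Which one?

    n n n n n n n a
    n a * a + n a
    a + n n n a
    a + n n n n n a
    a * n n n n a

n a * a + n a

n n n n n n n a: 1 tree
n a * a + n a: 5 trees
a + n n n a: 1 tree
a + n n n n n a: 1 tree
a * n n n n a: 1 tree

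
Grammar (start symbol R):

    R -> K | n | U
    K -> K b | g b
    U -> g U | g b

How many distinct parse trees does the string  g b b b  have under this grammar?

1

Parse trees for g b b b:
  [R [K [K [K g b] b] b]]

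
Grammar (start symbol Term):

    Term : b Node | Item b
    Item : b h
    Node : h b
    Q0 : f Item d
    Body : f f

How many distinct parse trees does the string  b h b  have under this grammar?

Parse trees for b h b:
  [Term b [Node h b]]
  [Term [Item b h] b]

2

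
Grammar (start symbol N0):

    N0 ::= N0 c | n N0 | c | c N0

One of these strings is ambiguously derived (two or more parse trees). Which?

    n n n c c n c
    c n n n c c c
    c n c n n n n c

c n n n c c c

n n n c c n c: 1 tree
c n n n c c c: 22 trees
c n c n n n n c: 1 tree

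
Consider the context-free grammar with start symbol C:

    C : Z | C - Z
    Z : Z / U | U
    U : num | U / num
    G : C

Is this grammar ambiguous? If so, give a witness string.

Ambiguous

Witness: num / num

Derivation 1: C ⇒ Z ⇒ Z / U ⇒ U / U ⇒ num / U ⇒ num / num
Derivation 2: C ⇒ Z ⇒ U ⇒ U / num ⇒ num / num

Two distinct leftmost derivations for the same string.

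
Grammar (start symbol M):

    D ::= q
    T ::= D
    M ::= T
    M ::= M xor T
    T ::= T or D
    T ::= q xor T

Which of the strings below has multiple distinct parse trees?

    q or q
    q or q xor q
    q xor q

q xor q

q or q: 1 tree
q or q xor q: 1 tree
q xor q: 2 trees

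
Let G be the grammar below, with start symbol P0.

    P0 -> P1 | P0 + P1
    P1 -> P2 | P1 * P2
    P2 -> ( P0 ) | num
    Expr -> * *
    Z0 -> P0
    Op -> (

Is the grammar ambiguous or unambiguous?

Only P0, P1, P2 are reachable from P0; ignoring the rest: This is a standard precedence ladder (P0 over P1 over P2), with each level left-recursive on its own operator ('+' at P0, '*' at P1). That structure is LR(1), hence unambiguous.

Unambiguous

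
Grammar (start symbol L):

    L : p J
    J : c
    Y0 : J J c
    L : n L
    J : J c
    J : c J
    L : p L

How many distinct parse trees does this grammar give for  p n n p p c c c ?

Parse trees for p n n p p c c c:
  [L p [L n [L n [L p [L p [J [J [J c] c] c]]]]]]
  [L p [L n [L n [L p [L p [J [J c [J c]] c]]]]]]
  [L p [L n [L n [L p [L p [J c [J [J c] c]]]]]]]
  [L p [L n [L n [L p [L p [J c [J c [J c]]]]]]]]

4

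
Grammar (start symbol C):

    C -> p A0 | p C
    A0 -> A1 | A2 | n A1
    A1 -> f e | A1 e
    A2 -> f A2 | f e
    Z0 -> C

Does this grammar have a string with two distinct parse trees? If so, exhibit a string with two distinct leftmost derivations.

Witness: p f e

Derivation 1: C ⇒ p A0 ⇒ p A1 ⇒ p f e
Derivation 2: C ⇒ p A0 ⇒ p A2 ⇒ p f e

Two distinct leftmost derivations for the same string.

Ambiguous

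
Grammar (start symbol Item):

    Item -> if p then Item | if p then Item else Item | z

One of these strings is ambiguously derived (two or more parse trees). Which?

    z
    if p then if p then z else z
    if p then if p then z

z: 1 tree
if p then if p then z else z: 2 trees
if p then if p then z: 1 tree

if p then if p then z else z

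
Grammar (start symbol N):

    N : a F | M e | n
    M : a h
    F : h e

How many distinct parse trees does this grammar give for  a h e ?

Parse trees for a h e:
  [N a [F h e]]
  [N [M a h] e]

2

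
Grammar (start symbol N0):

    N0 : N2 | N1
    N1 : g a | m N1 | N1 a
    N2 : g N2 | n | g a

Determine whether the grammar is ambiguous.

Ambiguous

Witness: g a

Derivation 1: N0 ⇒ N2 ⇒ g a
Derivation 2: N0 ⇒ N1 ⇒ g a

Two distinct leftmost derivations for the same string.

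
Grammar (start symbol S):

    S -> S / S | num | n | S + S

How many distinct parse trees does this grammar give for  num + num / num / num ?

Parse trees for num + num / num / num:
  [S [S [S num] + [S num]] / [S [S num] / [S num]]]
  [S [S [S [S num] + [S num]] / [S num]] / [S num]]
  [S [S [S num] + [S [S num] / [S num]]] / [S num]]
  [S [S num] + [S [S num] / [S [S num] / [S num]]]]
  [S [S num] + [S [S [S num] / [S num]] / [S num]]]

5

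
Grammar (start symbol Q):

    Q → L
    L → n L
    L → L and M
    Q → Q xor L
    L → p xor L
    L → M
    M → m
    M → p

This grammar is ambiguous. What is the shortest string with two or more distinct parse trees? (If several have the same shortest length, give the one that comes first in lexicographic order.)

p xor m

length 1: no string has ≥2 trees
length 2: no string has ≥2 trees
length 3: p xor m has 2 parse trees

Two derivations of p xor m:
  Q ⇒ L ⇒ p xor L ⇒ p xor M ⇒ p xor m
  Q ⇒ Q xor L ⇒ L xor L ⇒ M xor L ⇒ p xor L ⇒ p xor M ⇒ p xor m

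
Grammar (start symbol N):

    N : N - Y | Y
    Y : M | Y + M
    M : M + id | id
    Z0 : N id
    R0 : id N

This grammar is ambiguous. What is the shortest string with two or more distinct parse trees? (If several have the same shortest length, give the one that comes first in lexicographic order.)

id + id

length 1: no string has ≥2 trees
length 3: id + id has 2 parse trees

Two derivations of id + id:
  N ⇒ Y ⇒ M ⇒ M + id ⇒ id + id
  N ⇒ Y ⇒ Y + M ⇒ M + M ⇒ id + M ⇒ id + id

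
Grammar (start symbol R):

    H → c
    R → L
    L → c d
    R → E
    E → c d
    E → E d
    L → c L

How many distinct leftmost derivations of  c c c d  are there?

1

Parse trees for c c c d:
  [R [L c [L c [L c d]]]]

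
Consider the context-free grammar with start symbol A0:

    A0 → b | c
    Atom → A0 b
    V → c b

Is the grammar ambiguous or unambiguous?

Unambiguous

Only A0 is reachable from A0; ignoring the rest: Restricted to the reachable nonterminals, every rule has the form A → t or A → t B, and no two rules for the same A share a first terminal. The grammar encodes a DFA — one run per string.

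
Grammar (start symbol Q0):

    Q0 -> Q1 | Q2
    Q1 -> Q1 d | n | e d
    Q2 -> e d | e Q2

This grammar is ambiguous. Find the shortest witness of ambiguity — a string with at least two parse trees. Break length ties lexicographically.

e d

length 1: no string has ≥2 trees
length 2: e d has 2 parse trees

Two derivations of e d:
  Q0 ⇒ Q1 ⇒ e d
  Q0 ⇒ Q2 ⇒ e d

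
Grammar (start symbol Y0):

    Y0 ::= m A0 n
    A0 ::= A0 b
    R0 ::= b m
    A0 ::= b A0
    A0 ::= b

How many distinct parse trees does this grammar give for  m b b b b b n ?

Parse trees for m b b b b b n (showing first 6 of 16):
  [Y0 m [A0 [A0 [A0 [A0 [A0 b] b] b] b] b] n]
  [Y0 m [A0 [A0 [A0 [A0 b [A0 b]] b] b] b] n]
  [Y0 m [A0 [A0 [A0 b [A0 [A0 b] b]] b] b] n]
  [Y0 m [A0 [A0 [A0 b [A0 b [A0 b]]] b] b] n]
  [Y0 m [A0 [A0 b [A0 [A0 [A0 b] b] b]] b] n]
  [Y0 m [A0 [A0 b [A0 [A0 b [A0 b]] b]] b] n]

16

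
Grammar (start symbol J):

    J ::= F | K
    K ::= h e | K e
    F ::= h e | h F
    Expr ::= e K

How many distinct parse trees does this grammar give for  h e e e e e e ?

1

Parse trees for h e e e e e e:
  [J [K [K [K [K [K [K h e] e] e] e] e] e]]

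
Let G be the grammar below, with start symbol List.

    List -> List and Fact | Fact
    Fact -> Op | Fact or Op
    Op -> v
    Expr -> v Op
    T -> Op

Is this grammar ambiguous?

Unambiguous

Only List, Fact, Op are reachable from List; ignoring the rest: List → List and Fact | Fact  ;  Fact → Fact or Op | Op  — a left-associative chain with Op at the bottom. Each string factors uniquely by precedence.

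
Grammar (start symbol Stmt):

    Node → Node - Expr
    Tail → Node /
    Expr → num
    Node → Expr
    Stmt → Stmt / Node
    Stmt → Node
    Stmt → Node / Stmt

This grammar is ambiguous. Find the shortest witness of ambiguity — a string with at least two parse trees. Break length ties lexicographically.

length 1: no string has ≥2 trees
length 3: num / num has 2 parse trees

Two derivations of num / num:
  Stmt ⇒ Stmt / Node ⇒ Node / Node ⇒ Expr / Node ⇒ num / Node ⇒ num / Expr ⇒ num / num
  Stmt ⇒ Node / Stmt ⇒ Expr / Stmt ⇒ num / Stmt ⇒ num / Node ⇒ num / Expr ⇒ num / num

num / num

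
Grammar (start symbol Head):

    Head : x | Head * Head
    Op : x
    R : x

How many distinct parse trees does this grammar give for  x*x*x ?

2

Parse trees for x*x*x:
  [Head [Head x] * [Head [Head x] * [Head x]]]
  [Head [Head [Head x] * [Head x]] * [Head x]]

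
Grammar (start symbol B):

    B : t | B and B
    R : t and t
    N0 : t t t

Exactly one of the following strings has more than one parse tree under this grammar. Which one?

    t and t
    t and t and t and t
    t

t and t: 1 tree
t and t and t and t: 5 trees
t: 1 tree

t and t and t and t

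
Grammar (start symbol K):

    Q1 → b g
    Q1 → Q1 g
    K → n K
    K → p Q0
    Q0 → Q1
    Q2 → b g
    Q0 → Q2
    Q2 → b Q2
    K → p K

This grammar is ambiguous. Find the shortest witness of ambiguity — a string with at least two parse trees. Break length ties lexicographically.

p b g

length 3: p b g has 2 parse trees

Two derivations of p b g:
  K ⇒ p Q0 ⇒ p Q1 ⇒ p b g
  K ⇒ p Q0 ⇒ p Q2 ⇒ p b g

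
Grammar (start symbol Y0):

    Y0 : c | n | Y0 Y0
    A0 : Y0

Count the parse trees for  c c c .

2

Parse trees for c c c:
  [Y0 [Y0 c] [Y0 [Y0 c] [Y0 c]]]
  [Y0 [Y0 [Y0 c] [Y0 c]] [Y0 c]]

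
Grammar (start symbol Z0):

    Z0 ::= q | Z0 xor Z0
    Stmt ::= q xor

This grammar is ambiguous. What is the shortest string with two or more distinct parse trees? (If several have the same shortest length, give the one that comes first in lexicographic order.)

length 1: no string has ≥2 trees
length 3: no string has ≥2 trees
length 5: q xor q xor q has 2 parse trees

Two derivations of q xor q xor q:
  Z0 ⇒ Z0 xor Z0 ⇒ q xor Z0 ⇒ q xor Z0 xor Z0 ⇒ q xor q xor Z0 ⇒ q xor q xor q
  Z0 ⇒ Z0 xor Z0 ⇒ Z0 xor Z0 xor Z0 ⇒ q xor Z0 xor Z0 ⇒ q xor q xor Z0 ⇒ q xor q xor q

q xor q xor q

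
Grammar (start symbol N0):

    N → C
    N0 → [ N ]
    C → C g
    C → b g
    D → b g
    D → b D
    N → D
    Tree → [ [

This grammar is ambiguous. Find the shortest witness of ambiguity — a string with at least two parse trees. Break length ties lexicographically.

length 4: [ b g ] has 2 parse trees

Two derivations of [ b g ]:
  N0 ⇒ [ N ] ⇒ [ C ] ⇒ [ b g ]
  N0 ⇒ [ N ] ⇒ [ D ] ⇒ [ b g ]

[ b g ]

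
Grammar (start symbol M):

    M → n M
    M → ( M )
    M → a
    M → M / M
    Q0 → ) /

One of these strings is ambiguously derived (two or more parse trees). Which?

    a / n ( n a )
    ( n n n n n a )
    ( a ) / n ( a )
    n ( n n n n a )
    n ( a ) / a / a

a / n ( n a ): 1 tree
( n n n n n a ): 1 tree
( a ) / n ( a ): 1 tree
n ( n n n n a ): 1 tree
n ( a ) / a / a: 5 trees

n ( a ) / a / a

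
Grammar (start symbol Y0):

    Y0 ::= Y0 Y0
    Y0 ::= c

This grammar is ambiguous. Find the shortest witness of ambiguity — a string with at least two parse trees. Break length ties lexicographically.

c c c

length 1: no string has ≥2 trees
length 2: no string has ≥2 trees
length 3: c c c has 2 parse trees

Two derivations of c c c:
  Y0 ⇒ Y0 Y0 ⇒ Y0 Y0 Y0 ⇒ c Y0 Y0 ⇒ c c Y0 ⇒ c c c
  Y0 ⇒ Y0 Y0 ⇒ c Y0 ⇒ c Y0 Y0 ⇒ c c Y0 ⇒ c c c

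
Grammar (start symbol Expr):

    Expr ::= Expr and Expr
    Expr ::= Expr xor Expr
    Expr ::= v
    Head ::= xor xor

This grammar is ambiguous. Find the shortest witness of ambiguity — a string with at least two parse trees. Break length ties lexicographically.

length 1: no string has ≥2 trees
length 3: no string has ≥2 trees
length 5: v and v and v has 2 parse trees

Two derivations of v and v and v:
  Expr ⇒ Expr and Expr ⇒ Expr and Expr and Expr ⇒ v and Expr and Expr ⇒ v and v and Expr ⇒ v and v and v
  Expr ⇒ Expr and Expr ⇒ v and Expr ⇒ v and Expr and Expr ⇒ v and v and Expr ⇒ v and v and v

v and v and v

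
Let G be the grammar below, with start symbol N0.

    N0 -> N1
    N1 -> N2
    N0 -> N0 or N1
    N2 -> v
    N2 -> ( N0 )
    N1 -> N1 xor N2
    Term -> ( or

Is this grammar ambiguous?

(Term is unreachable from N0, so its rules don't affect L(N0).) The grammar is stratified — N0 handles 'or' (left-recursive), N1 handles 'xor', N2 atoms. Each operator has a fixed associativity and precedence level, so every string has one parse.

Unambiguous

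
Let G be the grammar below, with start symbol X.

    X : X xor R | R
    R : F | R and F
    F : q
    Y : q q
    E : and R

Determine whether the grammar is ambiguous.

Unambiguous

Only X, R, F are reachable from X; ignoring the rest: This is a standard precedence ladder (X over R over F), with each level left-recursive on its own operator ('xor' at X, 'and' at R). That structure is LR(1), hence unambiguous.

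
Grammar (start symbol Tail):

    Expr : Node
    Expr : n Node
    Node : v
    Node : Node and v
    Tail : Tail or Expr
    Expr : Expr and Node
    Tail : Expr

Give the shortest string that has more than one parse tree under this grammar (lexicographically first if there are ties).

v and v

length 1: no string has ≥2 trees
length 2: no string has ≥2 trees
length 3: v and v has 2 parse trees

Two derivations of v and v:
  Tail ⇒ Expr ⇒ Node ⇒ Node and v ⇒ v and v
  Tail ⇒ Expr ⇒ Expr and Node ⇒ Node and Node ⇒ v and Node ⇒ v and v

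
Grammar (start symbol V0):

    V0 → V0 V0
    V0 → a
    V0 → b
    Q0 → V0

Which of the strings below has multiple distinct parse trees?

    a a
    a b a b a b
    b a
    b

a a: 1 tree
a b a b a b: 42 trees
b a: 1 tree
b: 1 tree

a b a b a b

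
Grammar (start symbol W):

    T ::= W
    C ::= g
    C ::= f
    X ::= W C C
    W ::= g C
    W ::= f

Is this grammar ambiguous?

(X, T are unreachable from W, so their rules don't affect L(W).) The reachable rules are right-linear with at most one rule per (nonterminal, next-terminal) pair. Each input token forces the next rule, so parsing is deterministic.

Unambiguous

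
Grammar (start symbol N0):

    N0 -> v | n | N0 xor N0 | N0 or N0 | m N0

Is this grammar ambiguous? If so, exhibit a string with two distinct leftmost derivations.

Ambiguous

Witness: m n or n

Derivation 1: N0 ⇒ N0 or N0 ⇒ m N0 or N0 ⇒ m n or N0 ⇒ m n or n
Derivation 2: N0 ⇒ m N0 ⇒ m N0 or N0 ⇒ m n or N0 ⇒ m n or n

Two distinct leftmost derivations for the same string.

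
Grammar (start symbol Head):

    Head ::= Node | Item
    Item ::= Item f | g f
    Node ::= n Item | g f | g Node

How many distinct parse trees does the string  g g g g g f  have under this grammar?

Parse trees for g g g g g f:
  [Head [Node g [Node g [Node g [Node g [Node g f]]]]]]

1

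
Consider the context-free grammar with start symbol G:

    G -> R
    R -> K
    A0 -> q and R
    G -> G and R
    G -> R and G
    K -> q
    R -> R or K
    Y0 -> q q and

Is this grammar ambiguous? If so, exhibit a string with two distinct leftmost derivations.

Ambiguous

Witness: q and q

Derivation 1: G ⇒ G and R ⇒ R and R ⇒ K and R ⇒ q and R ⇒ q and K ⇒ q and q
Derivation 2: G ⇒ R and G ⇒ K and G ⇒ q and G ⇒ q and R ⇒ q and K ⇒ q and q

Two distinct leftmost derivations for the same string.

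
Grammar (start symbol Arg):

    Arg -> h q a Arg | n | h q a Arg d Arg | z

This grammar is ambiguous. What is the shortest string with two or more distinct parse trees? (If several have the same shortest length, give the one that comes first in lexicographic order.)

length 1: no string has ≥2 trees
length 4: no string has ≥2 trees
length 6: no string has ≥2 trees
length 7: no string has ≥2 trees
length 9: h q a h q a n d n has 2 parse trees

Two derivations of h q a h q a n d n:
  Arg ⇒ h q a Arg ⇒ h q a h q a Arg d Arg ⇒ h q a h q a n d Arg ⇒ h q a h q a n d n
  Arg ⇒ h q a Arg d Arg ⇒ h q a h q a Arg d Arg ⇒ h q a h q a n d Arg ⇒ h q a h q a n d n

h q a h q a n d n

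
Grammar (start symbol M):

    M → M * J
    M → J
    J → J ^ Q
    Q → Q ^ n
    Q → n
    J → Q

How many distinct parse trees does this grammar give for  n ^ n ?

2

Parse trees for n ^ n:
  [M [J [J [Q n]] ^ [Q n]]]
  [M [J [Q [Q n] ^ n]]]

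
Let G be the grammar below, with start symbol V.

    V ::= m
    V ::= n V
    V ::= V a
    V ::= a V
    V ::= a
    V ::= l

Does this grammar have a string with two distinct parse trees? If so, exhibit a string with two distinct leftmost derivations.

Ambiguous

Witness: a a

Derivation 1: V ⇒ V a ⇒ a a
Derivation 2: V ⇒ a V ⇒ a a

Two distinct leftmost derivations for the same string.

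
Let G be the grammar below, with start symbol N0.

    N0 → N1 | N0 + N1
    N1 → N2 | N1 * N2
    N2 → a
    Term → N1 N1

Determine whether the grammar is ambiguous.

(Term is unreachable from N0, so its rules don't affect L(N0).) N0 → N0 + N1 | N1  ;  N1 → N1 * N2 | N2  — a left-associative chain with N2 at the bottom. Each string factors uniquely by precedence.

Unambiguous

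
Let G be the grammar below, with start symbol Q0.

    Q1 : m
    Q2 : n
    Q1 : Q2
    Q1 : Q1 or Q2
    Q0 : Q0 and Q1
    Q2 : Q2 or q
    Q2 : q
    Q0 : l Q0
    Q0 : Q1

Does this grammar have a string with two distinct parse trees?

Witness: n or q

Derivation 1: Q0 ⇒ Q1 ⇒ Q2 ⇒ Q2 or q ⇒ n or q
Derivation 2: Q0 ⇒ Q1 ⇒ Q1 or Q2 ⇒ Q2 or Q2 ⇒ n or Q2 ⇒ n or q

Two distinct leftmost derivations for the same string.

Ambiguous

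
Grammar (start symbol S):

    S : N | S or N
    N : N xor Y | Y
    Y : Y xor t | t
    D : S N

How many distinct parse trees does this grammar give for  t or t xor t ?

Parse trees for t or t xor t:
  [S [S [N [Y t]]] or [N [N [Y t]] xor [Y t]]]
  [S [S [N [Y t]]] or [N [Y [Y t] xor t]]]

2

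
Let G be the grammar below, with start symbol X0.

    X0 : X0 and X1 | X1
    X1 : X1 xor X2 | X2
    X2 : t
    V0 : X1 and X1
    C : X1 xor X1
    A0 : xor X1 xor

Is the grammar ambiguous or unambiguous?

(V0, C, A0 are unreachable from X0, so their rules don't affect L(X0).) The grammar is stratified — X0 handles 'and' (left-recursive), X1 handles 'xor', X2 atoms. Each operator has a fixed associativity and precedence level, so every string has one parse.

Unambiguous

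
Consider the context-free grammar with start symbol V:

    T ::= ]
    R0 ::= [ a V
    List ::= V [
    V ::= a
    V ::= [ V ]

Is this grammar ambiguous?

Unambiguous

(List, R0, T are unreachable from V, so their rules don't affect L(V).) Each string is a nest of matched brackets around a single atom. An opening bracket forces the recursive rule; an atom forces the base rule.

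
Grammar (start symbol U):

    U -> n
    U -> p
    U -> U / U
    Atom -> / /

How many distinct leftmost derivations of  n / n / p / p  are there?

5

Parse trees for n / n / p / p:
  [U [U n] / [U [U n] / [U [U p] / [U p]]]]
  [U [U n] / [U [U [U n] / [U p]] / [U p]]]
  [U [U [U n] / [U n]] / [U [U p] / [U p]]]
  [U [U [U n] / [U [U n] / [U p]]] / [U p]]
  [U [U [U [U n] / [U n]] / [U p]] / [U p]]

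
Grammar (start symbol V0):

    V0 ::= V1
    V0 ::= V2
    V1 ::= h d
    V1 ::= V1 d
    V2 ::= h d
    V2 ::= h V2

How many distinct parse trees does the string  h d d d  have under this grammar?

Parse trees for h d d d:
  [V0 [V1 [V1 [V1 h d] d] d]]

1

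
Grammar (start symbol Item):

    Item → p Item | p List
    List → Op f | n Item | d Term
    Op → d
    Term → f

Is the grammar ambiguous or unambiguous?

Ambiguous

Witness: p d f

Derivation 1: Item ⇒ p List ⇒ p Op f ⇒ p d f
Derivation 2: Item ⇒ p List ⇒ p d Term ⇒ p d f

Two distinct leftmost derivations for the same string.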